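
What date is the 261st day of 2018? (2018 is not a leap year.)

January has 31 days (261 − 31 = 230 remain).
February has 28 days (230 − 28 = 202 remain).
March has 31 days (202 − 31 = 171 remain).
April has 30 days (171 − 30 = 141 remain).
May has 31 days (141 − 31 = 110 remain).
June has 30 days (110 − 30 = 80 remain).
July has 31 days (80 − 31 = 49 remain).
August has 31 days (49 − 31 = 18 remain).
18 into September → September 18.

September 18, 2018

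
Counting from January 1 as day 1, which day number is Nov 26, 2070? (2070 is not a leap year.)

Days in months before Nov: 31 + 28 + 31 + 30 + 31 + 30 + 31 + 31 + 30 + 31 = 304.
Plus 26 days into Nov → day 330.

330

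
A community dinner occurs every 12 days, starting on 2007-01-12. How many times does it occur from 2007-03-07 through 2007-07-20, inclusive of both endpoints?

Occurrences land 12·i days after 2007-01-12 for i = 0, 1, 2, …
2007-03-07 is 54 days after the start; 54 ÷ 12 = 4 remainder 6; since the remainder is 6, round up to i = 5. First occurrence in the window: #6 on 2007-03-13 (5×12 = 60 days in).
2007-07-20 is 189 days after the start; 189 ÷ 12 = 15 remainder 9. Last occurrence in the window: #16 on 2007-07-11.
Occurrences #6 through #16: 11 in total.

11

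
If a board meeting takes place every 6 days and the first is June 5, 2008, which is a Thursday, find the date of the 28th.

The 28th occurrence is 27 intervals after the first: 27 × 6 = 162 days after June 5, 2008.
June has 30 days — 25 days to the end of June leaves 137.
July has 31 days (106 left).
August has 31 days (75 left).
September has 30 days (45 left).
October has 31 days (14 left).
14 days into November → November 14, 2008.

November 14, 2008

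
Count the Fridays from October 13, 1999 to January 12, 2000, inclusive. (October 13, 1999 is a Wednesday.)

13

October 13, 1999 is a Wednesday; the first Friday on or after it is October 15, 1999 (2 days later).
From October 15, 1999 to January 12, 2000: 16 + 30 + 31 + 12 = 89 days (rest of October, November, December, January).
89 ÷ 7 = 12 full weeks with remainder 5, so 12 more Fridays after the first → 13.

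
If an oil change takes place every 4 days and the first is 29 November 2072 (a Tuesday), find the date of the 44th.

The 44th occurrence is 43 intervals after the first: 43 × 4 = 172 days after 29 November 2072.
November has 30 days — 1 day to the end of November leaves 171.
December has 31 days (140 left).
January has 31 days (109 left).
February has 28 days (81 left).
March has 31 days (50 left).
April has 30 days (20 left).
20 days into May → 20 May 2073.

20 May 2073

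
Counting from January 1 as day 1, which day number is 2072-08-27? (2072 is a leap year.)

240

Days in months before August: 31 + 29 + 31 + 30 + 31 + 30 + 31 = 213.
Plus 27 days into August → day 240.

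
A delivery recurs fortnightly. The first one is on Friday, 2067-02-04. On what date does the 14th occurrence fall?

The 14th occurrence is 13 intervals after the first: 13 × 14 = 182 days after 2067-02-04.
February has 28 days — 24 days to the end of February leaves 158.
March has 31 days (127 left).
April has 30 days (97 left).
May has 31 days (66 left).
June has 30 days (36 left).
July has 31 days (5 left).
5 days into August → 2067-08-05.

2067-08-05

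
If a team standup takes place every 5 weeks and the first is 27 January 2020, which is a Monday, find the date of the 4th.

11 May 2020

The 4th occurrence is 3 intervals after the first: 3 × 35 = 105 days after 27 January 2020.
January has 31 days — 4 days to the end of January leaves 101.
February has 29 days (72 left).
March has 31 days (41 left).
April has 30 days (11 left).
11 days into May → 11 May 2020.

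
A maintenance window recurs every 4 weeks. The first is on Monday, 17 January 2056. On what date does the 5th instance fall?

The 5th occurrence is 4 intervals after the first: 4 × 28 = 112 days after 17 January 2056.
January has 31 days — 14 days to the end of January leaves 98.
February has 29 days (69 left).
March has 31 days (38 left).
April has 30 days (8 left).
8 days into May → 8 May 2056.

8 May 2056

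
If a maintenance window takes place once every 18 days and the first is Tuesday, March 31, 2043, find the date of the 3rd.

The 3rd occurrence is 2 intervals after the first: 2 × 18 = 36 days after March 31, 2043.
March has 31 days — 0 days to the end of March leaves 36.
April has 30 days (6 left).
6 days into May → May 6, 2043.

May 6, 2043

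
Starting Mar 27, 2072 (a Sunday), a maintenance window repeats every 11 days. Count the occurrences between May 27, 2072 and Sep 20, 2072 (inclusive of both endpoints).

Occurrences land 11·i days after Mar 27, 2072 for i = 0, 1, 2, …
May 27, 2072 is 61 days after the start; 61 ÷ 11 = 5 remainder 6; since the remainder is 6, round up to i = 6. First occurrence in the window: #7 on Jun 1, 2072 (6×11 = 66 days in).
Sep 20, 2072 is 177 days after the start; 177 ÷ 11 = 16 remainder 1. Last occurrence in the window: #17 on Sep 19, 2072.
Occurrences #7 through #17: 11 in total.

11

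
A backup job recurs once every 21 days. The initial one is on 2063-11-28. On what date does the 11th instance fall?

The 11th occurrence is 10 intervals after the first: 10 × 21 = 210 days after 2063-11-28.
November has 30 days — 2 days to the end of November leaves 208.
December has 31 days (177 left).
January has 31 days (146 left).
February has 29 days (117 left).
March has 31 days (86 left).
April has 30 days (56 left).
May has 31 days (25 left).
25 days into June → 2064-06-25.

2064-06-25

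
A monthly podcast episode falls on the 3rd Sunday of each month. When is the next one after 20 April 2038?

16 May 2038

April 2038 starts on a Thursday; its first Sunday is the 4th, so the 3rd Sunday is the 18th — 18 April 2038.
That is not after 20 April 2038, so look at May 2038.
May 2038 starts on a Saturday; its first Sunday is the 2nd, so the 3rd Sunday is the 16th — 16 May 2038.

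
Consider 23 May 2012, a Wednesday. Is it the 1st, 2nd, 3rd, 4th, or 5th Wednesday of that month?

Day 23 falls in week ⌈23/7⌉ of the month.
Days 1–7 hold the 1st Wednesday, 8–14 the 2nd, 15–21 the 3rd, 22–28 the 4th, 29–31 the 5th.
23 is in the range for the 4th.

4th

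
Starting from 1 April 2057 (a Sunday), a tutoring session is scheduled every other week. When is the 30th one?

The 30th occurrence is 29 intervals after the first: 29 × 14 = 406 days after 1 April 2057.
April has 30 days — 29 days to the end of April leaves 377.
May has 31 days (346 left).
June has 30 days (316 left).
July has 31 days (285 left).
August has 31 days (254 left).
September has 30 days (224 left).
October has 31 days (193 left).
November has 30 days (163 left).
December has 31 days (132 left).
January has 31 days (101 left).
February has 28 days (73 left).
March has 31 days (42 left).
April has 30 days (12 left).
12 days into May → 12 May 2058.

12 May 2058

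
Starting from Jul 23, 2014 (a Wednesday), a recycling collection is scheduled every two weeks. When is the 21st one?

The 21st occurrence is 20 intervals after the first: 20 × 14 = 280 days after Jul 23, 2014.
Jul has 31 days — 8 days to the end of Jul leaves 272.
Aug has 31 days (241 left).
Sep has 30 days (211 left).
Oct has 31 days (180 left).
Nov has 30 days (150 left).
Dec has 31 days (119 left).
Jan has 31 days (88 left).
Feb has 28 days (60 left).
Mar has 31 days (29 left).
29 days into Apr → Apr 29, 2015.

Apr 29, 2015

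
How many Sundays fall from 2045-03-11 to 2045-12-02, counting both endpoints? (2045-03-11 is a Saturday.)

2045-03-11 is a Saturday; the first Sunday on or after it is 2045-03-12 (1 day later).
From 2045-03-12 to 2045-12-02: 19 + 30 + 31 + 30 + 31 + 31 + 30 + 31 + 30 + 2 = 265 days (rest of March, April, May, June, July, August, September, October, November, December).
265 ÷ 7 = 37 full weeks with remainder 6, so 37 more Sundays after the first → 38.

38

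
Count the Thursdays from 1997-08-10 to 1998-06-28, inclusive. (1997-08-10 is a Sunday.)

46

1997-08-10 is a Sunday; the first Thursday on or after it is 1997-08-14 (4 days later).
From 1997-08-14 to 1998-06-28: 17 + 30 + 31 + 30 + 31 + 31 + 28 + 31 + 30 + 31 + 28 = 318 days (rest of August, September, October, November, December, January, February, March, April, May, June).
318 ÷ 7 = 45 full weeks with remainder 3, so 45 more Thursdays after the first → 46.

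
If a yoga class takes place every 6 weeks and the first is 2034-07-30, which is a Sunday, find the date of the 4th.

2034-12-03

The 4th occurrence is 3 intervals after the first: 3 × 42 = 126 days after 2034-07-30.
July has 31 days — 1 day to the end of July leaves 125.
August has 31 days (94 left).
September has 30 days (64 left).
October has 31 days (33 left).
November has 30 days (3 left).
3 days into December → 2034-12-03.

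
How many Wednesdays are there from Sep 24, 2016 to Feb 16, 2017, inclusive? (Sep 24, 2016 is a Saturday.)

21

Sep 24, 2016 is a Saturday; the first Wednesday on or after it is Sep 28, 2016 (4 days later).
From Sep 28, 2016 to Feb 16, 2017: 2 + 31 + 30 + 31 + 31 + 16 = 141 days (rest of Sep, Oct, Nov, Dec, Jan, Feb).
141 ÷ 7 = 20 full weeks with remainder 1, so 20 more Wednesdays after the first → 21.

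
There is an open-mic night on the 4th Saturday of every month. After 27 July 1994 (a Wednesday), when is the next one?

27 August 1994

July 1994 starts on a Friday; its first Saturday is the 2nd, so the 4th Saturday is the 23rd — 23 July 1994.
That is not after 27 July 1994, so look at August 1994.
August 1994 starts on a Monday; its first Saturday is the 6th, so the 4th Saturday is the 27th — 27 August 1994.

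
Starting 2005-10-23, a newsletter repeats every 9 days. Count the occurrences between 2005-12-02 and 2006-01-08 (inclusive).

Occurrences land 9·i days after 2005-10-23 for i = 0, 1, 2, …
2005-12-02 is 40 days after the start; 40 ÷ 9 = 4 remainder 4; since the remainder is 4, round up to i = 5. First occurrence in the window: #6 on 2005-12-07 (5×9 = 45 days in).
2006-01-08 is 77 days after the start; 77 ÷ 9 = 8 remainder 5. Last occurrence in the window: #9 on 2006-01-03.
Occurrences #6 through #9: 4 in total.

4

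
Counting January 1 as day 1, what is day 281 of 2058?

8 October 2058

January has 31 days (281 − 31 = 250 remain).
February has 28 days (250 − 28 = 222 remain).
March has 31 days (222 − 31 = 191 remain).
April has 30 days (191 − 30 = 161 remain).
May has 31 days (161 − 31 = 130 remain).
June has 30 days (130 − 30 = 100 remain).
July has 31 days (100 − 31 = 69 remain).
August has 31 days (69 − 31 = 38 remain).
September has 30 days (38 − 30 = 8 remain).
8 into October → October 8.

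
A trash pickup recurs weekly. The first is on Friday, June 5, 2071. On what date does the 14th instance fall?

September 4, 2071

The 14th occurrence is 13 intervals after the first: 13 × 7 = 91 days after June 5, 2071.
June has 30 days — 25 days to the end of June leaves 66.
July has 31 days (35 left).
August has 31 days (4 left).
4 days into September → September 4, 2071.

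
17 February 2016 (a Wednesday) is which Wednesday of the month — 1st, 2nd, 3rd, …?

Day 17 falls in week ⌈17/7⌉ of the month.
Days 1–7 hold the 1st Wednesday, 8–14 the 2nd, 15–21 the 3rd, 22–28 the 4th, 29–31 the 5th.
17 is in the range for the 3rd.

3rd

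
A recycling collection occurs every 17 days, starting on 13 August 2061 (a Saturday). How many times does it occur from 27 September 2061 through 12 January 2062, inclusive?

Occurrences land 17·i days after 13 August 2061 for i = 0, 1, 2, …
27 September 2061 is 45 days after the start; 45 ÷ 17 = 2 remainder 11; since the remainder is 11, round up to i = 3. First occurrence in the window: #4 on 3 October 2061 (3×17 = 51 days in).
12 January 2062 is 152 days after the start; 152 ÷ 17 = 8 remainder 16. Last occurrence in the window: #9 on 27 December 2061.
Occurrences #4 through #9: 6 in total.

6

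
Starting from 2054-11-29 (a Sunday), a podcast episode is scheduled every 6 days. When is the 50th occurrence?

The 50th occurrence is 49 intervals after the first: 49 × 6 = 294 days after 2054-11-29.
November has 30 days — 1 day to the end of November leaves 293.
December has 31 days (262 left).
January has 31 days (231 left).
February has 28 days (203 left).
March has 31 days (172 left).
April has 30 days (142 left).
May has 31 days (111 left).
June has 30 days (81 left).
July has 31 days (50 left).
August has 31 days (19 left).
19 days into September → 2055-09-19.

2055-09-19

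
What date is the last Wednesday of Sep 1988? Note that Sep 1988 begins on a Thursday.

Sep 28, 1988

Sep 1988 begins on a Thursday, so the first Wednesday is Sep 7 (6 days later).
Sep 1988 has 30 days. Adding weeks: 7, 14, 21, 28 — the last one ≤ 30 is the 28th.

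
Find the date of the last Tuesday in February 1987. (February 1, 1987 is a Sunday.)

1987-02-24

February 1987 begins on a Sunday, so the first Tuesday is February 3 (2 days later).
February 1987 has 28 days. Adding weeks: 3, 10, 17, 24 — the last one ≤ 28 is the 24th.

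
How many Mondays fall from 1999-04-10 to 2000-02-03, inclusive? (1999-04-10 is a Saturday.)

43

1999-04-10 is a Saturday; the first Monday on or after it is 1999-04-12 (2 days later).
From 1999-04-12 to 2000-02-03: 18 + 31 + 30 + 31 + 31 + 30 + 31 + 30 + 31 + 31 + 3 = 297 days (rest of April, May, June, July, August, September, October, November, December, January, February).
297 ÷ 7 = 42 full weeks with remainder 3, so 42 more Mondays after the first → 43.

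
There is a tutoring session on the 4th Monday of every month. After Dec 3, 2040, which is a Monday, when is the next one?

Dec 24, 2040

Dec 2040 starts on a Saturday; its first Monday is the 3rd, so the 4th Monday is the 24th — Dec 24, 2040.
Dec 24, 2040 is after Dec 3, 2040, so that is the next one.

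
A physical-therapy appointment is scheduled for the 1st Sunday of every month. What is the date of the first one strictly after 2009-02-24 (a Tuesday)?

February 2009 starts on a Sunday, so its 1st Sunday is 2009-02-01.
That is not after 2009-02-24, so look at March 2009.
March 2009 starts on a Sunday, so its 1st Sunday is 2009-03-01.

2009-03-01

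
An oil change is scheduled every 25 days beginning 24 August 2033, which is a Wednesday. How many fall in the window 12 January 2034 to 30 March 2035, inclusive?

18

Occurrences land 25·i days after 24 August 2033 for i = 0, 1, 2, …
12 January 2034 is 141 days after the start; 141 ÷ 25 = 5 remainder 16; since the remainder is 16, round up to i = 6. First occurrence in the window: #7 on 21 January 2034 (6×25 = 150 days in).
30 March 2035 is 583 days after the start; 583 ÷ 25 = 23 remainder 8. Last occurrence in the window: #24 on 22 March 2035.
Occurrences #7 through #24: 18 in total.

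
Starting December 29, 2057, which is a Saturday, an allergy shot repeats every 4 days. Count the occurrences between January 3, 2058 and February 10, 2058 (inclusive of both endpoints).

Occurrences land 4·i days after December 29, 2057 for i = 0, 1, 2, …
January 3, 2058 is 5 days after the start; 5 ÷ 4 = 1 remainder 1; since the remainder is 1, round up to i = 2. First occurrence in the window: #3 on January 6, 2058 (2×4 = 8 days in).
February 10, 2058 is 43 days after the start; 43 ÷ 4 = 10 remainder 3. Last occurrence in the window: #11 on February 7, 2058.
Occurrences #3 through #11: 9 in total.

9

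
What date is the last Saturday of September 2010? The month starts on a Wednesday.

25 September 2010

September 2010 begins on a Wednesday, so the first Saturday is September 4 (3 days later).
September 2010 has 30 days. Adding weeks: 4, 11, 18, 25 — the last one ≤ 30 is the 25th.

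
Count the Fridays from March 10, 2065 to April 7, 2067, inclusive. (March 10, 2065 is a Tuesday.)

108

March 10, 2065 is a Tuesday; the first Friday on or after it is March 13, 2065 (3 days later).
From March 13, 2065 to April 7, 2067: 293 + 365 + 97 = 755 days (rest of 2065, 2066, to April 7, 2067 in 2067).
755 ÷ 7 = 107 full weeks with remainder 6, so 107 more Fridays after the first → 108.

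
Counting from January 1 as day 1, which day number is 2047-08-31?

Days in months before August: 31 + 28 + 31 + 30 + 31 + 30 + 31 = 212.
Plus 31 days into August → day 243.

243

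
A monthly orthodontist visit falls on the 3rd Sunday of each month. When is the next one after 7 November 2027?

21 November 2027

November 2027 starts on a Monday; its first Sunday is the 7th, so the 3rd Sunday is the 21st — 21 November 2027.
21 November 2027 is after 7 November 2027, so that is the next one.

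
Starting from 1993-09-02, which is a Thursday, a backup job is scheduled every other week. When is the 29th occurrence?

1994-09-29

The 29th occurrence is 28 intervals after the first: 28 × 14 = 392 days after 1993-09-02.
September has 30 days — 28 days to the end of September leaves 364.
October has 31 days (333 left).
November has 30 days (303 left).
December has 31 days (272 left).
January has 31 days (241 left).
February has 28 days (213 left).
March has 31 days (182 left).
April has 30 days (152 left).
May has 31 days (121 left).
June has 30 days (91 left).
July has 31 days (60 left).
August has 31 days (29 left).
29 days into September → 1994-09-29.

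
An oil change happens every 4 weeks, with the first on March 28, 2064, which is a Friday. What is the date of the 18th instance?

July 17, 2065

The 18th occurrence is 17 intervals after the first: 17 × 28 = 476 days after March 28, 2064.
March has 31 days — 3 days to the end of March leaves 473.
From end of March to end of 2064 is 275 days (198 left).
January has 31 days (167 left).
February has 28 days (139 left).
March has 31 days (108 left).
April has 30 days (78 left).
May has 31 days (47 left).
June has 30 days (17 left).
17 days into July → July 17, 2065.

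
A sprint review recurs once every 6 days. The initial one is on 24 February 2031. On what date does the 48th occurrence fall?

3 December 2031

The 48th occurrence is 47 intervals after the first: 47 × 6 = 282 days after 24 February 2031.
February has 28 days — 4 days to the end of February leaves 278.
March has 31 days (247 left).
April has 30 days (217 left).
May has 31 days (186 left).
June has 30 days (156 left).
July has 31 days (125 left).
August has 31 days (94 left).
September has 30 days (64 left).
October has 31 days (33 left).
November has 30 days (3 left).
3 days into December → 3 December 2031.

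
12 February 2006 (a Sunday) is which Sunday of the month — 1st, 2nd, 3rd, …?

2nd

Day 12 falls in week ⌈12/7⌉ of the month.
Days 1–7 hold the 1st Sunday, 8–14 the 2nd, 15–21 the 3rd, 22–28 the 4th, 29–31 the 5th.
12 is in the range for the 2nd.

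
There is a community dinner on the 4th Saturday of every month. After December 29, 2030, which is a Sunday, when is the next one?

January 25, 2031

December 2030 starts on a Sunday; its first Saturday is the 7th, so the 4th Saturday is the 28th — December 28, 2030.
That is not after December 29, 2030, so look at January 2031.
January 2031 starts on a Wednesday; its first Saturday is the 4th, so the 4th Saturday is the 25th — January 25, 2031.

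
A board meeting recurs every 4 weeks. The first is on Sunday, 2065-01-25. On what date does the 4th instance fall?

The 4th occurrence is 3 intervals after the first: 3 × 28 = 84 days after 2065-01-25.
January has 31 days — 6 days to the end of January leaves 78.
February has 28 days (50 left).
March has 31 days (19 left).
19 days into April → 2065-04-19.

2065-04-19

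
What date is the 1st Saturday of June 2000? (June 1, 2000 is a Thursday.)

June 2000 begins on a Thursday, so the first Saturday is June 3 (2 days later).

3 June 2000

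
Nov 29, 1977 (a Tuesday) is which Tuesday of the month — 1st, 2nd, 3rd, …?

5th

Day 29 falls in week ⌈29/7⌉ of the month.
Days 1–7 hold the 1st Tuesday, 8–14 the 2nd, 15–21 the 3rd, 22–28 the 4th, 29–31 the 5th.
29 is in the range for the 5th.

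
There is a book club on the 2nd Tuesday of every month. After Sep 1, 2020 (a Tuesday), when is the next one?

Sep 8, 2020

Sep 2020 starts on a Tuesday; its first Tuesday is the 1st, so the 2nd Tuesday is the 8th — Sep 8, 2020.
Sep 8, 2020 is after Sep 1, 2020, so that is the next one.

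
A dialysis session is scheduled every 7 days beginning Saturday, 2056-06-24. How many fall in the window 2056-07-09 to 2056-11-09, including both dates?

Occurrences land 7·i days after 2056-06-24 for i = 0, 1, 2, …
2056-07-09 is 15 days after the start; 15 ÷ 7 = 2 remainder 1; since the remainder is 1, round up to i = 3. First occurrence in the window: #4 on 2056-07-15 (3×7 = 21 days in).
2056-11-09 is 138 days after the start; 138 ÷ 7 = 19 remainder 5. Last occurrence in the window: #20 on 2056-11-04.
Occurrences #4 through #20: 17 in total.

17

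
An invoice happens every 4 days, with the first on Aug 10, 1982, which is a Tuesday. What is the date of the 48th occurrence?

Feb 14, 1983

The 48th occurrence is 47 intervals after the first: 47 × 4 = 188 days after Aug 10, 1982.
Aug has 31 days — 21 days to the end of Aug leaves 167.
Sep has 30 days (137 left).
Oct has 31 days (106 left).
Nov has 30 days (76 left).
Dec has 31 days (45 left).
Jan has 31 days (14 left).
14 days into Feb → Feb 14, 1983.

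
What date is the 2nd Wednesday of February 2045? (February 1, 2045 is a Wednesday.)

February 2045 begins on a Wednesday, so the first Wednesday is February 1.
The 2nd Wednesday is 1 weeks later: 1 + 7 = 8.

2045-02-08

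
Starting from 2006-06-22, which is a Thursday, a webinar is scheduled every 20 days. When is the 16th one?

The 16th occurrence is 15 intervals after the first: 15 × 20 = 300 days after 2006-06-22.
June has 30 days — 8 days to the end of June leaves 292.
July has 31 days (261 left).
August has 31 days (230 left).
September has 30 days (200 left).
October has 31 days (169 left).
November has 30 days (139 left).
December has 31 days (108 left).
January has 31 days (77 left).
February has 28 days (49 left).
March has 31 days (18 left).
18 days into April → 2007-04-18.

2007-04-18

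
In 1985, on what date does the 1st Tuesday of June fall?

The first Tuesday of June 1985 is June 4.

June 4, 1985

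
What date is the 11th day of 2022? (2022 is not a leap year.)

Jan 11, 2022

11 into Jan → Jan 11.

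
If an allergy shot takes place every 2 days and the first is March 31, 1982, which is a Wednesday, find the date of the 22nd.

The 22nd occurrence is 21 intervals after the first: 21 × 2 = 42 days after March 31, 1982.
March has 31 days — 0 days to the end of March leaves 42.
April has 30 days (12 left).
12 days into May → May 12, 1982.

May 12, 1982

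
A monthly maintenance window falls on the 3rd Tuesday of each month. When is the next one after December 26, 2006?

December 2006 starts on a Friday; its first Tuesday is the 5th, so the 3rd Tuesday is the 19th — December 19, 2006.
That is not after December 26, 2006, so look at January 2007.
January 2007 starts on a Monday; its first Tuesday is the 2nd, so the 3rd Tuesday is the 16th — January 16, 2007.

January 16, 2007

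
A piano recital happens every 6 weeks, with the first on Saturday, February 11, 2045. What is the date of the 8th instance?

The 8th occurrence is 7 intervals after the first: 7 × 42 = 294 days after February 11, 2045.
February has 28 days — 17 days to the end of February leaves 277.
March has 31 days (246 left).
April has 30 days (216 left).
May has 31 days (185 left).
June has 30 days (155 left).
July has 31 days (124 left).
August has 31 days (93 left).
September has 30 days (63 left).
October has 31 days (32 left).
November has 30 days (2 left).
2 days into December → December 2, 2045.

December 2, 2045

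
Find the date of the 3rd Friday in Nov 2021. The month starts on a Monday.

Nov 19, 2021

Nov 2021 begins on a Monday, so the first Friday is Nov 5 (4 days later).
The 3rd Friday is 2 weeks later: 5 + 14 = 19.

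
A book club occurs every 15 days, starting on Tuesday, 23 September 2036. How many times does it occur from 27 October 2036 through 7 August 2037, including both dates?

19

Occurrences land 15·i days after 23 September 2036 for i = 0, 1, 2, …
27 October 2036 is 34 days after the start; 34 ÷ 15 = 2 remainder 4; since the remainder is 4, round up to i = 3. First occurrence in the window: #4 on 7 November 2036 (3×15 = 45 days in).
7 August 2037 is 318 days after the start; 318 ÷ 15 = 21 remainder 3. Last occurrence in the window: #22 on 4 August 2037.
Occurrences #4 through #22: 19 in total.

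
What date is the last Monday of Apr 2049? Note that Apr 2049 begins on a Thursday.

Apr 26, 2049

Apr 2049 begins on a Thursday, so the first Monday is Apr 5 (4 days later).
Apr 2049 has 30 days. Adding weeks: 5, 12, 19, 26 — the last one ≤ 30 is the 26th.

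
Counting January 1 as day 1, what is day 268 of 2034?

Sep 25, 2034

Jan has 31 days (268 − 31 = 237 remain).
Feb has 28 days (237 − 28 = 209 remain).
Mar has 31 days (209 − 31 = 178 remain).
Apr has 30 days (178 − 30 = 148 remain).
May has 31 days (148 − 31 = 117 remain).
Jun has 30 days (117 − 30 = 87 remain).
Jul has 31 days (87 − 31 = 56 remain).
Aug has 31 days (56 − 31 = 25 remain).
25 into Sep → Sep 25.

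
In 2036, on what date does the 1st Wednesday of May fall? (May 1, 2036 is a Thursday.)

May 7, 2036

May 2036 begins on a Thursday, so the first Wednesday is May 7 (6 days later).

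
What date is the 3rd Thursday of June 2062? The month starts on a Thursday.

15 June 2062

June 2062 begins on a Thursday, so the first Thursday is June 1.
The 3rd Thursday is 2 weeks later: 1 + 14 = 15.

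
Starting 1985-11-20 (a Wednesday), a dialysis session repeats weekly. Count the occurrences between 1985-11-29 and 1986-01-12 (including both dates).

6

Occurrences land 7·i days after 1985-11-20 for i = 0, 1, 2, …
1985-11-29 is 9 days after the start; 9 ÷ 7 = 1 remainder 2; since the remainder is 2, round up to i = 2. First occurrence in the window: #3 on 1985-12-04 (2×7 = 14 days in).
1986-01-12 is 53 days after the start; 53 ÷ 7 = 7 remainder 4. Last occurrence in the window: #8 on 1986-01-08.
Occurrences #3 through #8: 6 in total.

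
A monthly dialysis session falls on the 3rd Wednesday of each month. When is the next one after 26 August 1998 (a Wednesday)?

August 1998 starts on a Saturday; its first Wednesday is the 5th, so the 3rd Wednesday is the 19th — 19 August 1998.
That is not after 26 August 1998, so look at September 1998.
September 1998 starts on a Tuesday; its first Wednesday is the 2nd, so the 3rd Wednesday is the 16th — 16 September 1998.

16 September 1998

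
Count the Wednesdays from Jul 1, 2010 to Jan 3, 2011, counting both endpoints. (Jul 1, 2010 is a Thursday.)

Jul 1, 2010 is a Thursday; the first Wednesday on or after it is Jul 7, 2010 (6 days later).
From Jul 7, 2010 to Jan 3, 2011: 24 + 31 + 30 + 31 + 30 + 31 + 3 = 180 days (rest of Jul, Aug, Sep, Oct, Nov, Dec, Jan).
180 ÷ 7 = 25 full weeks with remainder 5, so 25 more Wednesdays after the first → 26.

26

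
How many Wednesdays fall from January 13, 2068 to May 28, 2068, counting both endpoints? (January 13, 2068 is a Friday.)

January 13, 2068 is a Friday; the first Wednesday on or after it is January 18, 2068 (5 days later).
From January 18, 2068 to May 28, 2068: 13 + 29 + 31 + 30 + 28 = 131 days (rest of January, February, March, April, May).
131 ÷ 7 = 18 full weeks with remainder 5, so 18 more Wednesdays after the first → 19.

19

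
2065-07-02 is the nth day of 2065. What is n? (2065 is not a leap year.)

183

Days in months before July: 31 + 28 + 31 + 30 + 31 + 30 = 181.
Plus 2 days into July → day 183.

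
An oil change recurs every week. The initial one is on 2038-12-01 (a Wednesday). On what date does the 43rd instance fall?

The 43rd occurrence is 42 intervals after the first: 42 × 7 = 294 days after 2038-12-01.
December has 31 days — 30 days to the end of December leaves 264.
January has 31 days (233 left).
February has 28 days (205 left).
March has 31 days (174 left).
April has 30 days (144 left).
May has 31 days (113 left).
June has 30 days (83 left).
July has 31 days (52 left).
August has 31 days (21 left).
21 days into September → 2039-09-21.

2039-09-21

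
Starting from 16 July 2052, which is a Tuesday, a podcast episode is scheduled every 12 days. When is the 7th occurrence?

26 September 2052

The 7th occurrence is 6 intervals after the first: 6 × 12 = 72 days after 16 July 2052.
July has 31 days — 15 days to the end of July leaves 57.
August has 31 days (26 left).
26 days into September → 26 September 2052.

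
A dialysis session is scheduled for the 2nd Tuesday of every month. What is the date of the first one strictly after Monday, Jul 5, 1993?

Jul 13, 1993

Jul 1993 starts on a Thursday; its first Tuesday is the 6th, so the 2nd Tuesday is the 13th — Jul 13, 1993.
Jul 13, 1993 is after Jul 5, 1993, so that is the next one.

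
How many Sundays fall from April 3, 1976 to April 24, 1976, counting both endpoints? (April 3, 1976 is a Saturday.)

April 3, 1976 is a Saturday; the first Sunday on or after it is April 4, 1976 (1 day later).
From April 4, 1976 to April 24, 1976 is 24 − 4 = 20 days.
20 ÷ 7 = 2 full weeks with remainder 6, so 2 more Sundays after the first → 3.

3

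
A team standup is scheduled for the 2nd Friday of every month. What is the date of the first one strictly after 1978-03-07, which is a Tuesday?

1978-03-10

March 1978 starts on a Wednesday; its first Friday is the 3rd, so the 2nd Friday is the 10th — 1978-03-10.
1978-03-10 is after 1978-03-07, so that is the next one.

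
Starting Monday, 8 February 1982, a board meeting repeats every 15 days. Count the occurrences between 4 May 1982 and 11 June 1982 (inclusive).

3

Occurrences land 15·i days after 8 February 1982 for i = 0, 1, 2, …
4 May 1982 is 85 days after the start; 85 ÷ 15 = 5 remainder 10; since the remainder is 10, round up to i = 6. First occurrence in the window: #7 on 9 May 1982 (6×15 = 90 days in).
11 June 1982 is 123 days after the start; 123 ÷ 15 = 8 remainder 3. Last occurrence in the window: #9 on 8 June 1982.
Occurrences #7 through #9: 3 in total.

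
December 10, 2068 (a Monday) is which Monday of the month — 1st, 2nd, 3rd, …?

Day 10 falls in week ⌈10/7⌉ of the month.
Days 1–7 hold the 1st Monday, 8–14 the 2nd, 15–21 the 3rd, 22–28 the 4th, 29–31 the 5th.
10 is in the range for the 2nd.

2nd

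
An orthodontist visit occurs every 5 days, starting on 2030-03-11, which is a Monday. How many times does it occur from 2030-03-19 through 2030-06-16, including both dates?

18

Occurrences land 5·i days after 2030-03-11 for i = 0, 1, 2, …
2030-03-19 is 8 days after the start; 8 ÷ 5 = 1 remainder 3; since the remainder is 3, round up to i = 2. First occurrence in the window: #3 on 2030-03-21 (2×5 = 10 days in).
2030-06-16 is 97 days after the start; 97 ÷ 5 = 19 remainder 2. Last occurrence in the window: #20 on 2030-06-14.
Occurrences #3 through #20: 18 in total.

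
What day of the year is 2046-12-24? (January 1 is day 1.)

358

Days in months before December: 31 + 28 + 31 + 30 + 31 + 30 + 31 + 31 + 30 + 31 + 30 = 334.
Plus 24 days into December → day 358.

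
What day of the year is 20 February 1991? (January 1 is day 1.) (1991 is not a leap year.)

Days in months before February: 31 = 31.
Plus 20 days into February → day 51.

51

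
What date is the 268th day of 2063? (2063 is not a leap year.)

January has 31 days (268 − 31 = 237 remain).
February has 28 days (237 − 28 = 209 remain).
March has 31 days (209 − 31 = 178 remain).
April has 30 days (178 − 30 = 148 remain).
May has 31 days (148 − 31 = 117 remain).
June has 30 days (117 − 30 = 87 remain).
July has 31 days (87 − 31 = 56 remain).
August has 31 days (56 − 31 = 25 remain).
25 into September → September 25.

25 September 2063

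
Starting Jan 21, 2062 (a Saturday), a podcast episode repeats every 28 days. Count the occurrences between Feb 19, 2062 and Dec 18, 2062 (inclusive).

10

Occurrences land 28·i days after Jan 21, 2062 for i = 0, 1, 2, …
Feb 19, 2062 is 29 days after the start; 29 ÷ 28 = 1 remainder 1; since the remainder is 1, round up to i = 2. First occurrence in the window: #3 on Mar 18, 2062 (2×28 = 56 days in).
Dec 18, 2062 is 331 days after the start; 331 ÷ 28 = 11 remainder 23. Last occurrence in the window: #12 on Nov 25, 2062.
Occurrences #3 through #12: 10 in total.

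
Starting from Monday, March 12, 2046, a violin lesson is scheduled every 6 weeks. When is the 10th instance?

The 10th occurrence is 9 intervals after the first: 9 × 42 = 378 days after March 12, 2046.
March has 31 days — 19 days to the end of March leaves 359.
April has 30 days (329 left).
May has 31 days (298 left).
June has 30 days (268 left).
July has 31 days (237 left).
August has 31 days (206 left).
September has 30 days (176 left).
October has 31 days (145 left).
November has 30 days (115 left).
December has 31 days (84 left).
January has 31 days (53 left).
February has 28 days (25 left).
25 days into March → March 25, 2047.

March 25, 2047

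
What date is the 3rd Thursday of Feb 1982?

Feb 18, 1982

The first Thursday of Feb 1982 is Feb 4.
The 3rd Thursday is 2 weeks later: 4 + 14 = 18.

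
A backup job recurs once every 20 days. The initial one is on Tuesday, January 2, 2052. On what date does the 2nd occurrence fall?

January 22, 2052

The 2nd occurrence is 1 interval after the first: 1 × 20 = 20 days after January 2, 2052.
20 days later is January 22, 2052.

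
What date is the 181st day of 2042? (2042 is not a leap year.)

January has 31 days (181 − 31 = 150 remain).
February has 28 days (150 − 28 = 122 remain).
March has 31 days (122 − 31 = 91 remain).
April has 30 days (91 − 30 = 61 remain).
May has 31 days (61 − 31 = 30 remain).
30 into June → June 30.

June 30, 2042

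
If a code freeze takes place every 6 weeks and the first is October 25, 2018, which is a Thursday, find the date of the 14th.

April 23, 2020

The 14th occurrence is 13 intervals after the first: 13 × 42 = 546 days after October 25, 2018.
October has 31 days — 6 days to the end of October leaves 540.
From end of October to end of 2018 is 61 days (479 left).
2019 has 365 days (114 left).
January has 31 days (83 left).
February has 29 days (54 left).
March has 31 days (23 left).
23 days into April → April 23, 2020.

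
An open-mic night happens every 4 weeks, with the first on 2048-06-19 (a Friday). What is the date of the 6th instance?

The 6th occurrence is 5 intervals after the first: 5 × 28 = 140 days after 2048-06-19.
June has 30 days — 11 days to the end of June leaves 129.
July has 31 days (98 left).
August has 31 days (67 left).
September has 30 days (37 left).
October has 31 days (6 left).
6 days into November → 2048-11-06.

2048-11-06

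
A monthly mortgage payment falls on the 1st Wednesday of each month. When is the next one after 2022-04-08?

April 2022 starts on a Friday, so its 1st Wednesday is 2022-04-06 (5 days in).
That is not after 2022-04-08, so look at May 2022.
May 2022 starts on a Sunday, so its 1st Wednesday is 2022-05-04 (3 days in).

2022-05-04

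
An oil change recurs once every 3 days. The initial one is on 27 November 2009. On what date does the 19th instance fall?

20 January 2010

The 19th occurrence is 18 intervals after the first: 18 × 3 = 54 days after 27 November 2009.
November has 30 days — 3 days to the end of November leaves 51.
December has 31 days (20 left).
20 days into January → 20 January 2010.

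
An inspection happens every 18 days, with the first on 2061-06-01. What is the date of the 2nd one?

The 2nd occurrence is 1 interval after the first: 1 × 18 = 18 days after 2061-06-01.
18 days later is 2061-06-19.

2061-06-19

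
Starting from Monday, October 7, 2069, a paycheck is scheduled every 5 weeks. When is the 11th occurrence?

The 11th occurrence is 10 intervals after the first: 10 × 35 = 350 days after October 7, 2069.
October has 31 days — 24 days to the end of October leaves 326.
November has 30 days (296 left).
December has 31 days (265 left).
January has 31 days (234 left).
February has 28 days (206 left).
March has 31 days (175 left).
April has 30 days (145 left).
May has 31 days (114 left).
June has 30 days (84 left).
July has 31 days (53 left).
August has 31 days (22 left).
22 days into September → September 22, 2070.

September 22, 2070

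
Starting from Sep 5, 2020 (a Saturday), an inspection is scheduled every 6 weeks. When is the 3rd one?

Nov 28, 2020

The 3rd occurrence is 2 intervals after the first: 2 × 42 = 84 days after Sep 5, 2020.
Sep has 30 days — 25 days to the end of Sep leaves 59.
Oct has 31 days (28 left).
28 days into Nov → Nov 28, 2020.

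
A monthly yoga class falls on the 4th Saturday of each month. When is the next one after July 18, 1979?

July 28, 1979

July 1979 starts on a Sunday; its first Saturday is the 7th, so the 4th Saturday is the 28th — July 28, 1979.
July 28, 1979 is after July 18, 1979, so that is the next one.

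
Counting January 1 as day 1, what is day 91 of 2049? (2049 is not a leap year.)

2049-04-01

January has 31 days (91 − 31 = 60 remain).
February has 28 days (60 − 28 = 32 remain).
March has 31 days (32 − 31 = 1 remain).
1 into April → April 1.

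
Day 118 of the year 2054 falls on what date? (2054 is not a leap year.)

January has 31 days (118 − 31 = 87 remain).
February has 28 days (87 − 28 = 59 remain).
March has 31 days (59 − 31 = 28 remain).
28 into April → April 28.

2054-04-28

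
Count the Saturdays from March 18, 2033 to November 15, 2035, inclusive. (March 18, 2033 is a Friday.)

139

March 18, 2033 is a Friday; the first Saturday on or after it is March 19, 2033 (1 day later).
From March 19, 2033 to November 15, 2035: 287 + 365 + 319 = 971 days (rest of 2033, 2034, to November 15, 2035 in 2035).
971 ÷ 7 = 138 full weeks with remainder 5, so 138 more Saturdays after the first → 139.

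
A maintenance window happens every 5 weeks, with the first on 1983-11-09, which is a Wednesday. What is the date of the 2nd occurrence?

1983-12-14

The 2nd occurrence is 1 interval after the first: 1 × 35 = 35 days after 1983-11-09.
November has 30 days — 21 days to the end of November leaves 14.
14 days into December → 1983-12-14.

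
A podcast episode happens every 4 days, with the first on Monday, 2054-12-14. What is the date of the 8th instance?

The 8th occurrence is 7 intervals after the first: 7 × 4 = 28 days after 2054-12-14.
December has 31 days — 17 days to the end of December leaves 11.
11 days into January → 2055-01-11.

2055-01-11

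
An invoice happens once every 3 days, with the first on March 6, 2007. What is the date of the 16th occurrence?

The 16th occurrence is 15 intervals after the first: 15 × 3 = 45 days after March 6, 2007.
March has 31 days — 25 days to the end of March leaves 20.
20 days into April → April 20, 2007.

April 20, 2007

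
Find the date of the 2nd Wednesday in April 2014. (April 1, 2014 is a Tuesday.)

2014-04-09

April 2014 begins on a Tuesday, so the first Wednesday is April 2 (1 day later).
The 2nd Wednesday is 1 weeks later: 2 + 7 = 9.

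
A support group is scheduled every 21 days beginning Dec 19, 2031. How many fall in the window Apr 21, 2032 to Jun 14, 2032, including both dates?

Occurrences land 21·i days after Dec 19, 2031 for i = 0, 1, 2, …
Apr 21, 2032 is 124 days after the start; 124 ÷ 21 = 5 remainder 19; since the remainder is 19, round up to i = 6. First occurrence in the window: #7 on Apr 23, 2032 (6×21 = 126 days in).
Jun 14, 2032 is 178 days after the start; 178 ÷ 21 = 8 remainder 10. Last occurrence in the window: #9 on Jun 4, 2032.
Occurrences #7 through #9: 3 in total.

3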